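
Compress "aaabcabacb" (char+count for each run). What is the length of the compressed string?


Input: aaabcabacb
Runs:
  'a' x 3 => "a3"
  'b' x 1 => "b1"
  'c' x 1 => "c1"
  'a' x 1 => "a1"
  'b' x 1 => "b1"
  'a' x 1 => "a1"
  'c' x 1 => "c1"
  'b' x 1 => "b1"
Compressed: "a3b1c1a1b1a1c1b1"
Compressed length: 16

16


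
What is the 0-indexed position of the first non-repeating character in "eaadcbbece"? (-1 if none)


Input: eaadcbbece
Character frequencies:
  'a': 2
  'b': 2
  'c': 2
  'd': 1
  'e': 3
Scanning left to right for freq == 1:
  Position 0 ('e'): freq=3, skip
  Position 1 ('a'): freq=2, skip
  Position 2 ('a'): freq=2, skip
  Position 3 ('d'): unique! => answer = 3

3


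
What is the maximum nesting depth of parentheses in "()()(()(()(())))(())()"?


Input: "()()(()(()(())))(())()"
Tracking depth:
  Position 0 '(': depth becomes 1
  Position 1 ')': depth becomes 0
  Position 2 '(': depth becomes 1
  Position 3 ')': depth becomes 0
  Position 4 '(': depth becomes 1
  Position 5 '(': depth becomes 2
  Position 6 ')': depth becomes 1
  Position 7 '(': depth becomes 2
  Position 8 '(': depth becomes 3
  Position 9 ')': depth becomes 2
  Position 10 '(': depth becomes 3
  Position 11 '(': depth becomes 4
  Position 12 ')': depth becomes 3
  Position 13 ')': depth becomes 2
  Position 14 ')': depth becomes 1
  Position 15 ')': depth becomes 0
  Position 16 '(': depth becomes 1
  Position 17 '(': depth becomes 2
  Position 18 ')': depth becomes 1
  Position 19 ')': depth becomes 0
  Position 20 '(': depth becomes 1
  Position 21 ')': depth becomes 0
Maximum depth reached: 4

4


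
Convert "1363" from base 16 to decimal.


Input: "1363" in base 16
Positional expansion:
  Digit '1' (value 1) x 16^3 = 4096
  Digit '3' (value 3) x 16^2 = 768
  Digit '6' (value 6) x 16^1 = 96
  Digit '3' (value 3) x 16^0 = 3
Sum = 4963

4963


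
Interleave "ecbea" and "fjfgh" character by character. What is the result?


Interleaving "ecbea" and "fjfgh":
  Position 0: 'e' from first, 'f' from second => "ef"
  Position 1: 'c' from first, 'j' from second => "cj"
  Position 2: 'b' from first, 'f' from second => "bf"
  Position 3: 'e' from first, 'g' from second => "eg"
  Position 4: 'a' from first, 'h' from second => "ah"
Result: efcjbfegah

efcjbfegah


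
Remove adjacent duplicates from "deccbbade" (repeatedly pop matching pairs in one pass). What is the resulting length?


Input: deccbbade
Stack-based adjacent duplicate removal:
  Read 'd': push. Stack: d
  Read 'e': push. Stack: de
  Read 'c': push. Stack: dec
  Read 'c': matches stack top 'c' => pop. Stack: de
  Read 'b': push. Stack: deb
  Read 'b': matches stack top 'b' => pop. Stack: de
  Read 'a': push. Stack: dea
  Read 'd': push. Stack: dead
  Read 'e': push. Stack: deade
Final stack: "deade" (length 5)

5


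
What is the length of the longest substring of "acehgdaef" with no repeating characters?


Input: "acehgdaef"
Sliding window (track last position of each char):
  Position 0 ('a'): window [0,0] length 1 -- new best
  Position 1 ('c'): window [0,1] length 2 -- new best
  Position 2 ('e'): window [0,2] length 3 -- new best
  Position 3 ('h'): window [0,3] length 4 -- new best
  Position 4 ('g'): window [0,4] length 5 -- new best
  Position 5 ('d'): window [0,5] length 6 -- new best
  Position 6 ('a'): repeat (last at 0), move window start to 1
  Position 6 ('a'): window [1,6] length 6
  Position 7 ('e'): repeat (last at 2), move window start to 3
  Position 7 ('e'): window [3,7] length 5
  Position 8 ('f'): window [3,8] length 6
Longest substring with no repeats: "acehgd" with length 6

6


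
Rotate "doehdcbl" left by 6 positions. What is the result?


Input: "doehdcbl", rotate left by 6
First 6 characters: "doehdc"
Remaining characters: "bl"
Concatenate remaining + first: "bl" + "doehdc" = "bldoehdc"

bldoehdc


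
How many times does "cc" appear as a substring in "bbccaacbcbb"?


Searching for "cc" in "bbccaacbcbb"
Scanning each position:
  Position 0: "bb" => no
  Position 1: "bc" => no
  Position 2: "cc" => MATCH
  Position 3: "ca" => no
  Position 4: "aa" => no
  Position 5: "ac" => no
  Position 6: "cb" => no
  Position 7: "bc" => no
  Position 8: "cb" => no
  Position 9: "bb" => no
Total occurrences: 1

1


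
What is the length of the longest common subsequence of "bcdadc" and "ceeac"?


LCS of "bcdadc" and "ceeac"
DP table:
           c    e    e    a    c
      0    0    0    0    0    0
  b   0    0    0    0    0    0
  c   0    1    1    1    1    1
  d   0    1    1    1    1    1
  a   0    1    1    1    2    2
  d   0    1    1    1    2    2
  c   0    1    1    1    2    3
LCS length = dp[6][5] = 3

3


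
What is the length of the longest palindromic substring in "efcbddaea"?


Input: "efcbddaea"
Checking substrings for palindromes:
  [6:9] "aea" (len 3) => palindrome
  [4:6] "dd" (len 2) => palindrome
Longest palindromic substring: "aea" with length 3

3


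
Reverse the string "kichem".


Input: kichem
Reading characters right to left:
  Position 5: 'm'
  Position 4: 'e'
  Position 3: 'h'
  Position 2: 'c'
  Position 1: 'i'
  Position 0: 'k'
Reversed: mehcik

mehcik


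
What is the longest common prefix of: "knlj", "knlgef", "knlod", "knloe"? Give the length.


Words: knlj, knlgef, knlod, knloe
  Position 0: all 'k' => match
  Position 1: all 'n' => match
  Position 2: all 'l' => match
  Position 3: ('j', 'g', 'o', 'o') => mismatch, stop
LCP = "knl" (length 3)

3


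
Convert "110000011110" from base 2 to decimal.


Input: "110000011110" in base 2
Positional expansion:
  Digit '1' (value 1) x 2^11 = 2048
  Digit '1' (value 1) x 2^10 = 1024
  Digit '0' (value 0) x 2^9 = 0
  Digit '0' (value 0) x 2^8 = 0
  Digit '0' (value 0) x 2^7 = 0
  Digit '0' (value 0) x 2^6 = 0
  Digit '0' (value 0) x 2^5 = 0
  Digit '1' (value 1) x 2^4 = 16
  Digit '1' (value 1) x 2^3 = 8
  Digit '1' (value 1) x 2^2 = 4
  Digit '1' (value 1) x 2^1 = 2
  Digit '0' (value 0) x 2^0 = 0
Sum = 3102

3102


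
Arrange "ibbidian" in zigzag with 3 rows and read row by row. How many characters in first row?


Zigzag "ibbidian" into 3 rows:
Placing characters:
  'i' => row 0
  'b' => row 1
  'b' => row 2
  'i' => row 1
  'd' => row 0
  'i' => row 1
  'a' => row 2
  'n' => row 1
Rows:
  Row 0: "id"
  Row 1: "biin"
  Row 2: "ba"
First row length: 2

2


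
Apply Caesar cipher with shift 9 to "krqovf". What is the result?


Caesar cipher: shift "krqovf" by 9
  'k' (pos 10) + 9 = pos 19 = 't'
  'r' (pos 17) + 9 = pos 0 = 'a'
  'q' (pos 16) + 9 = pos 25 = 'z'
  'o' (pos 14) + 9 = pos 23 = 'x'
  'v' (pos 21) + 9 = pos 4 = 'e'
  'f' (pos 5) + 9 = pos 14 = 'o'
Result: tazxeo

tazxeo


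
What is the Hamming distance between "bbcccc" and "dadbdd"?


Comparing "bbcccc" and "dadbdd" position by position:
  Position 0: 'b' vs 'd' => differ
  Position 1: 'b' vs 'a' => differ
  Position 2: 'c' vs 'd' => differ
  Position 3: 'c' vs 'b' => differ
  Position 4: 'c' vs 'd' => differ
  Position 5: 'c' vs 'd' => differ
Total differences (Hamming distance): 6

6


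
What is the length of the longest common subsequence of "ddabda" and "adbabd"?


LCS of "ddabda" and "adbabd"
DP table:
           a    d    b    a    b    d
      0    0    0    0    0    0    0
  d   0    0    1    1    1    1    1
  d   0    0    1    1    1    1    2
  a   0    1    1    1    2    2    2
  b   0    1    1    2    2    3    3
  d   0    1    2    2    2    3    4
  a   0    1    2    2    3    3    4
LCS length = dp[6][6] = 4

4


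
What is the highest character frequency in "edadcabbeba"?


Input: edadcabbeba
Character counts:
  'a': 3
  'b': 3
  'c': 1
  'd': 2
  'e': 2
Maximum frequency: 3

3


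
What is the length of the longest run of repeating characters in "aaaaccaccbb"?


Input: "aaaaccaccbb"
Scanning for longest run:
  Position 1 ('a'): continues run of 'a', length=2
  Position 2 ('a'): continues run of 'a', length=3
  Position 3 ('a'): continues run of 'a', length=4
  Position 4 ('c'): new char, reset run to 1
  Position 5 ('c'): continues run of 'c', length=2
  Position 6 ('a'): new char, reset run to 1
  Position 7 ('c'): new char, reset run to 1
  Position 8 ('c'): continues run of 'c', length=2
  Position 9 ('b'): new char, reset run to 1
  Position 10 ('b'): continues run of 'b', length=2
Longest run: 'a' with length 4

4


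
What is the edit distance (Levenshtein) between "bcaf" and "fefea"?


Computing edit distance: "bcaf" -> "fefea"
DP table:
           f    e    f    e    a
      0    1    2    3    4    5
  b   1    1    2    3    4    5
  c   2    2    2    3    4    5
  a   3    3    3    3    4    4
  f   4    3    4    3    4    5
Edit distance = dp[4][5] = 5

5


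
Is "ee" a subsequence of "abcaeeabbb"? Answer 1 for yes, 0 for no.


Check if "ee" is a subsequence of "abcaeeabbb"
Greedy scan:
  Position 0 ('a'): no match needed
  Position 1 ('b'): no match needed
  Position 2 ('c'): no match needed
  Position 3 ('a'): no match needed
  Position 4 ('e'): matches sub[0] = 'e'
  Position 5 ('e'): matches sub[1] = 'e'
  Position 6 ('a'): no match needed
  Position 7 ('b'): no match needed
  Position 8 ('b'): no match needed
  Position 9 ('b'): no match needed
All 2 characters matched => is a subsequence

1


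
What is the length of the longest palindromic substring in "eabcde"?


Input: "eabcde"
Checking substrings for palindromes:
  No multi-char palindromic substrings found
Longest palindromic substring: "e" with length 1

1


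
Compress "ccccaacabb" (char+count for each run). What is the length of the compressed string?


Input: ccccaacabb
Runs:
  'c' x 4 => "c4"
  'a' x 2 => "a2"
  'c' x 1 => "c1"
  'a' x 1 => "a1"
  'b' x 2 => "b2"
Compressed: "c4a2c1a1b2"
Compressed length: 10

10


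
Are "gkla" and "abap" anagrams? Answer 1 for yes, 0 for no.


Strings: "gkla", "abap"
Sorted first:  agkl
Sorted second: aabp
Differ at position 1: 'g' vs 'a' => not anagrams

0


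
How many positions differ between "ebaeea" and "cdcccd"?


Comparing "ebaeea" and "cdcccd" position by position:
  Position 0: 'e' vs 'c' => DIFFER
  Position 1: 'b' vs 'd' => DIFFER
  Position 2: 'a' vs 'c' => DIFFER
  Position 3: 'e' vs 'c' => DIFFER
  Position 4: 'e' vs 'c' => DIFFER
  Position 5: 'a' vs 'd' => DIFFER
Positions that differ: 6

6


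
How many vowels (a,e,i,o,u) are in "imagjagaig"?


Input: imagjagaig
Checking each character:
  'i' at position 0: vowel (running total: 1)
  'm' at position 1: consonant
  'a' at position 2: vowel (running total: 2)
  'g' at position 3: consonant
  'j' at position 4: consonant
  'a' at position 5: vowel (running total: 3)
  'g' at position 6: consonant
  'a' at position 7: vowel (running total: 4)
  'i' at position 8: vowel (running total: 5)
  'g' at position 9: consonant
Total vowels: 5

5


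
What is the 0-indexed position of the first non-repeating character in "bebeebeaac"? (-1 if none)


Input: bebeebeaac
Character frequencies:
  'a': 2
  'b': 3
  'c': 1
  'e': 4
Scanning left to right for freq == 1:
  Position 0 ('b'): freq=3, skip
  Position 1 ('e'): freq=4, skip
  Position 2 ('b'): freq=3, skip
  Position 3 ('e'): freq=4, skip
  Position 4 ('e'): freq=4, skip
  Position 5 ('b'): freq=3, skip
  Position 6 ('e'): freq=4, skip
  Position 7 ('a'): freq=2, skip
  Position 8 ('a'): freq=2, skip
  Position 9 ('c'): unique! => answer = 9

9


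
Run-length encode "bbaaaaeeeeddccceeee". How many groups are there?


Input: bbaaaaeeeeddccceeee
Scanning for consecutive runs:
  Group 1: 'b' x 2 (positions 0-1)
  Group 2: 'a' x 4 (positions 2-5)
  Group 3: 'e' x 4 (positions 6-9)
  Group 4: 'd' x 2 (positions 10-11)
  Group 5: 'c' x 3 (positions 12-14)
  Group 6: 'e' x 4 (positions 15-18)
Total groups: 6

6


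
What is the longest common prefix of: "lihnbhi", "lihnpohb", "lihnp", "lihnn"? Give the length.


Words: lihnbhi, lihnpohb, lihnp, lihnn
  Position 0: all 'l' => match
  Position 1: all 'i' => match
  Position 2: all 'h' => match
  Position 3: all 'n' => match
  Position 4: ('b', 'p', 'p', 'n') => mismatch, stop
LCP = "lihn" (length 4)

4


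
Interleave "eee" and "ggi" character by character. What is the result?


Interleaving "eee" and "ggi":
  Position 0: 'e' from first, 'g' from second => "eg"
  Position 1: 'e' from first, 'g' from second => "eg"
  Position 2: 'e' from first, 'i' from second => "ei"
Result: egegei

egegei


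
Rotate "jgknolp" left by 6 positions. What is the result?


Input: "jgknolp", rotate left by 6
First 6 characters: "jgknol"
Remaining characters: "p"
Concatenate remaining + first: "p" + "jgknol" = "pjgknol"

pjgknol


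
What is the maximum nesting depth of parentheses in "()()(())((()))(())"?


Input: "()()(())((()))(())"
Tracking depth:
  Position 0 '(': depth becomes 1
  Position 1 ')': depth becomes 0
  Position 2 '(': depth becomes 1
  Position 3 ')': depth becomes 0
  Position 4 '(': depth becomes 1
  Position 5 '(': depth becomes 2
  Position 6 ')': depth becomes 1
  Position 7 ')': depth becomes 0
  Position 8 '(': depth becomes 1
  Position 9 '(': depth becomes 2
  Position 10 '(': depth becomes 3
  Position 11 ')': depth becomes 2
  Position 12 ')': depth becomes 1
  Position 13 ')': depth becomes 0
  Position 14 '(': depth becomes 1
  Position 15 '(': depth becomes 2
  Position 16 ')': depth becomes 1
  Position 17 ')': depth becomes 0
Maximum depth reached: 3

3


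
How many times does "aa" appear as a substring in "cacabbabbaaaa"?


Searching for "aa" in "cacabbabbaaaa"
Scanning each position:
  Position 0: "ca" => no
  Position 1: "ac" => no
  Position 2: "ca" => no
  Position 3: "ab" => no
  Position 4: "bb" => no
  Position 5: "ba" => no
  Position 6: "ab" => no
  Position 7: "bb" => no
  Position 8: "ba" => no
  Position 9: "aa" => MATCH
  Position 10: "aa" => MATCH
  Position 11: "aa" => MATCH
Total occurrences: 3

3


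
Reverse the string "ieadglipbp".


Input: ieadglipbp
Reading characters right to left:
  Position 9: 'p'
  Position 8: 'b'
  Position 7: 'p'
  Position 6: 'i'
  Position 5: 'l'
  Position 4: 'g'
  Position 3: 'd'
  Position 2: 'a'
  Position 1: 'e'
  Position 0: 'i'
Reversed: pbpilgdaei

pbpilgdaei


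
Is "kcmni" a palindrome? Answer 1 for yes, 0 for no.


Input: kcmni
Reversed: inmck
  Compare pos 0 ('k') with pos 4 ('i'): MISMATCH
  Compare pos 1 ('c') with pos 3 ('n'): MISMATCH
Result: not a palindrome

0


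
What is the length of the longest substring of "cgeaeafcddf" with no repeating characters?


Input: "cgeaeafcddf"
Sliding window (track last position of each char):
  Position 0 ('c'): window [0,0] length 1 -- new best
  Position 1 ('g'): window [0,1] length 2 -- new best
  Position 2 ('e'): window [0,2] length 3 -- new best
  Position 3 ('a'): window [0,3] length 4 -- new best
  Position 4 ('e'): repeat (last at 2), move window start to 3
  Position 4 ('e'): window [3,4] length 2
  Position 5 ('a'): repeat (last at 3), move window start to 4
  Position 5 ('a'): window [4,5] length 2
  Position 6 ('f'): window [4,6] length 3
  Position 7 ('c'): window [4,7] length 4
  Position 8 ('d'): window [4,8] length 5 -- new best
  Position 9 ('d'): repeat (last at 8), move window start to 9
  Position 9 ('d'): window [9,9] length 1
  Position 10 ('f'): window [9,10] length 2
Longest substring with no repeats: "eafcd" with length 5

5


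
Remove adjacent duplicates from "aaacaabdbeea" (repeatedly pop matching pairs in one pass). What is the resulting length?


Input: aaacaabdbeea
Stack-based adjacent duplicate removal:
  Read 'a': push. Stack: a
  Read 'a': matches stack top 'a' => pop. Stack: (empty)
  Read 'a': push. Stack: a
  Read 'c': push. Stack: ac
  Read 'a': push. Stack: aca
  Read 'a': matches stack top 'a' => pop. Stack: ac
  Read 'b': push. Stack: acb
  Read 'd': push. Stack: acbd
  Read 'b': push. Stack: acbdb
  Read 'e': push. Stack: acbdbe
  Read 'e': matches stack top 'e' => pop. Stack: acbdb
  Read 'a': push. Stack: acbdba
Final stack: "acbdba" (length 6)

6


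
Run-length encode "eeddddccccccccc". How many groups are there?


Input: eeddddccccccccc
Scanning for consecutive runs:
  Group 1: 'e' x 2 (positions 0-1)
  Group 2: 'd' x 4 (positions 2-5)
  Group 3: 'c' x 9 (positions 6-14)
Total groups: 3

3


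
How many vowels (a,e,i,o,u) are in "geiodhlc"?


Input: geiodhlc
Checking each character:
  'g' at position 0: consonant
  'e' at position 1: vowel (running total: 1)
  'i' at position 2: vowel (running total: 2)
  'o' at position 3: vowel (running total: 3)
  'd' at position 4: consonant
  'h' at position 5: consonant
  'l' at position 6: consonant
  'c' at position 7: consonant
Total vowels: 3

3


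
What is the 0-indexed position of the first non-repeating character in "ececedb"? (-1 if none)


Input: ececedb
Character frequencies:
  'b': 1
  'c': 2
  'd': 1
  'e': 3
Scanning left to right for freq == 1:
  Position 0 ('e'): freq=3, skip
  Position 1 ('c'): freq=2, skip
  Position 2 ('e'): freq=3, skip
  Position 3 ('c'): freq=2, skip
  Position 4 ('e'): freq=3, skip
  Position 5 ('d'): unique! => answer = 5

5


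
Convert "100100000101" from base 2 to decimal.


Input: "100100000101" in base 2
Positional expansion:
  Digit '1' (value 1) x 2^11 = 2048
  Digit '0' (value 0) x 2^10 = 0
  Digit '0' (value 0) x 2^9 = 0
  Digit '1' (value 1) x 2^8 = 256
  Digit '0' (value 0) x 2^7 = 0
  Digit '0' (value 0) x 2^6 = 0
  Digit '0' (value 0) x 2^5 = 0
  Digit '0' (value 0) x 2^4 = 0
  Digit '0' (value 0) x 2^3 = 0
  Digit '1' (value 1) x 2^2 = 4
  Digit '0' (value 0) x 2^1 = 0
  Digit '1' (value 1) x 2^0 = 1
Sum = 2309

2309


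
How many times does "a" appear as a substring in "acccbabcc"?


Searching for "a" in "acccbabcc"
Scanning each position:
  Position 0: "a" => MATCH
  Position 1: "c" => no
  Position 2: "c" => no
  Position 3: "c" => no
  Position 4: "b" => no
  Position 5: "a" => MATCH
  Position 6: "b" => no
  Position 7: "c" => no
  Position 8: "c" => no
Total occurrences: 2

2


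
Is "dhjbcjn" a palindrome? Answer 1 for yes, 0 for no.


Input: dhjbcjn
Reversed: njcbjhd
  Compare pos 0 ('d') with pos 6 ('n'): MISMATCH
  Compare pos 1 ('h') with pos 5 ('j'): MISMATCH
  Compare pos 2 ('j') with pos 4 ('c'): MISMATCH
Result: not a palindrome

0


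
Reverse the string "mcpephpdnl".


Input: mcpephpdnl
Reading characters right to left:
  Position 9: 'l'
  Position 8: 'n'
  Position 7: 'd'
  Position 6: 'p'
  Position 5: 'h'
  Position 4: 'p'
  Position 3: 'e'
  Position 2: 'p'
  Position 1: 'c'
  Position 0: 'm'
Reversed: lndphpepcm

lndphpepcm


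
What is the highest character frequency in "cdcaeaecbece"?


Input: cdcaeaecbece
Character counts:
  'a': 2
  'b': 1
  'c': 4
  'd': 1
  'e': 4
Maximum frequency: 4

4


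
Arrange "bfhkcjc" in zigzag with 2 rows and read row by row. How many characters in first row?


Zigzag "bfhkcjc" into 2 rows:
Placing characters:
  'b' => row 0
  'f' => row 1
  'h' => row 0
  'k' => row 1
  'c' => row 0
  'j' => row 1
  'c' => row 0
Rows:
  Row 0: "bhcc"
  Row 1: "fkj"
First row length: 4

4


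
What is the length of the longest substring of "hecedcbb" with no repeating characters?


Input: "hecedcbb"
Sliding window (track last position of each char):
  Position 0 ('h'): window [0,0] length 1 -- new best
  Position 1 ('e'): window [0,1] length 2 -- new best
  Position 2 ('c'): window [0,2] length 3 -- new best
  Position 3 ('e'): repeat (last at 1), move window start to 2
  Position 3 ('e'): window [2,3] length 2
  Position 4 ('d'): window [2,4] length 3
  Position 5 ('c'): repeat (last at 2), move window start to 3
  Position 5 ('c'): window [3,5] length 3
  Position 6 ('b'): window [3,6] length 4 -- new best
  Position 7 ('b'): repeat (last at 6), move window start to 7
  Position 7 ('b'): window [7,7] length 1
Longest substring with no repeats: "edcb" with length 4

4


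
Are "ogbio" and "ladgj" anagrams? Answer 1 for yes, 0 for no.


Strings: "ogbio", "ladgj"
Sorted first:  bgioo
Sorted second: adgjl
Differ at position 0: 'b' vs 'a' => not anagrams

0


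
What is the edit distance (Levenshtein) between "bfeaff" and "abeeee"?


Computing edit distance: "bfeaff" -> "abeeee"
DP table:
           a    b    e    e    e    e
      0    1    2    3    4    5    6
  b   1    1    1    2    3    4    5
  f   2    2    2    2    3    4    5
  e   3    3    3    2    2    3    4
  a   4    3    4    3    3    3    4
  f   5    4    4    4    4    4    4
  f   6    5    5    5    5    5    5
Edit distance = dp[6][6] = 5

5


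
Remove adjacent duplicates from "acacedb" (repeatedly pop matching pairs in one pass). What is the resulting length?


Input: acacedb
Stack-based adjacent duplicate removal:
  Read 'a': push. Stack: a
  Read 'c': push. Stack: ac
  Read 'a': push. Stack: aca
  Read 'c': push. Stack: acac
  Read 'e': push. Stack: acace
  Read 'd': push. Stack: acaced
  Read 'b': push. Stack: acacedb
Final stack: "acacedb" (length 7)

7


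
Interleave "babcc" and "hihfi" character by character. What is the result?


Interleaving "babcc" and "hihfi":
  Position 0: 'b' from first, 'h' from second => "bh"
  Position 1: 'a' from first, 'i' from second => "ai"
  Position 2: 'b' from first, 'h' from second => "bh"
  Position 3: 'c' from first, 'f' from second => "cf"
  Position 4: 'c' from first, 'i' from second => "ci"
Result: bhaibhcfci

bhaibhcfci


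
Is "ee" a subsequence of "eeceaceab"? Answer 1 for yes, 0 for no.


Check if "ee" is a subsequence of "eeceaceab"
Greedy scan:
  Position 0 ('e'): matches sub[0] = 'e'
  Position 1 ('e'): matches sub[1] = 'e'
  Position 2 ('c'): no match needed
  Position 3 ('e'): no match needed
  Position 4 ('a'): no match needed
  Position 5 ('c'): no match needed
  Position 6 ('e'): no match needed
  Position 7 ('a'): no match needed
  Position 8 ('b'): no match needed
All 2 characters matched => is a subsequence

1


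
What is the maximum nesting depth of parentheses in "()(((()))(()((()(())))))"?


Input: "()(((()))(()((()(())))))"
Tracking depth:
  Position 0 '(': depth becomes 1
  Position 1 ')': depth becomes 0
  Position 2 '(': depth becomes 1
  Position 3 '(': depth becomes 2
  Position 4 '(': depth becomes 3
  Position 5 '(': depth becomes 4
  Position 6 ')': depth becomes 3
  Position 7 ')': depth becomes 2
  Position 8 ')': depth becomes 1
  Position 9 '(': depth becomes 2
  Position 10 '(': depth becomes 3
  Position 11 ')': depth becomes 2
  Position 12 '(': depth becomes 3
  Position 13 '(': depth becomes 4
  Position 14 '(': depth becomes 5
  Position 15 ')': depth becomes 4
  Position 16 '(': depth becomes 5
  Position 17 '(': depth becomes 6
  Position 18 ')': depth becomes 5
  Position 19 ')': depth becomes 4
  Position 20 ')': depth becomes 3
  Position 21 ')': depth becomes 2
  Position 22 ')': depth becomes 1
  Position 23 ')': depth becomes 0
Maximum depth reached: 6

6


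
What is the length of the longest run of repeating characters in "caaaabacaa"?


Input: "caaaabacaa"
Scanning for longest run:
  Position 1 ('a'): new char, reset run to 1
  Position 2 ('a'): continues run of 'a', length=2
  Position 3 ('a'): continues run of 'a', length=3
  Position 4 ('a'): continues run of 'a', length=4
  Position 5 ('b'): new char, reset run to 1
  Position 6 ('a'): new char, reset run to 1
  Position 7 ('c'): new char, reset run to 1
  Position 8 ('a'): new char, reset run to 1
  Position 9 ('a'): continues run of 'a', length=2
Longest run: 'a' with length 4

4


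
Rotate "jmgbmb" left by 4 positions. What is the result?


Input: "jmgbmb", rotate left by 4
First 4 characters: "jmgb"
Remaining characters: "mb"
Concatenate remaining + first: "mb" + "jmgb" = "mbjmgb"

mbjmgb


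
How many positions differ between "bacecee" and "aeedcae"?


Comparing "bacecee" and "aeedcae" position by position:
  Position 0: 'b' vs 'a' => DIFFER
  Position 1: 'a' vs 'e' => DIFFER
  Position 2: 'c' vs 'e' => DIFFER
  Position 3: 'e' vs 'd' => DIFFER
  Position 4: 'c' vs 'c' => same
  Position 5: 'e' vs 'a' => DIFFER
  Position 6: 'e' vs 'e' => same
Positions that differ: 5

5


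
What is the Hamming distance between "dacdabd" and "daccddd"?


Comparing "dacdabd" and "daccddd" position by position:
  Position 0: 'd' vs 'd' => same
  Position 1: 'a' vs 'a' => same
  Position 2: 'c' vs 'c' => same
  Position 3: 'd' vs 'c' => differ
  Position 4: 'a' vs 'd' => differ
  Position 5: 'b' vs 'd' => differ
  Position 6: 'd' vs 'd' => same
Total differences (Hamming distance): 3

3


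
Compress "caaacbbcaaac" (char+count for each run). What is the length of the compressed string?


Input: caaacbbcaaac
Runs:
  'c' x 1 => "c1"
  'a' x 3 => "a3"
  'c' x 1 => "c1"
  'b' x 2 => "b2"
  'c' x 1 => "c1"
  'a' x 3 => "a3"
  'c' x 1 => "c1"
Compressed: "c1a3c1b2c1a3c1"
Compressed length: 14

14


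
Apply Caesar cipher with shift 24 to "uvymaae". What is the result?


Caesar cipher: shift "uvymaae" by 24
  'u' (pos 20) + 24 = pos 18 = 's'
  'v' (pos 21) + 24 = pos 19 = 't'
  'y' (pos 24) + 24 = pos 22 = 'w'
  'm' (pos 12) + 24 = pos 10 = 'k'
  'a' (pos 0) + 24 = pos 24 = 'y'
  'a' (pos 0) + 24 = pos 24 = 'y'
  'e' (pos 4) + 24 = pos 2 = 'c'
Result: stwkyyc

stwkyyc


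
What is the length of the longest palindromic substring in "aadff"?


Input: "aadff"
Checking substrings for palindromes:
  [0:2] "aa" (len 2) => palindrome
  [3:5] "ff" (len 2) => palindrome
Longest palindromic substring: "aa" with length 2

2


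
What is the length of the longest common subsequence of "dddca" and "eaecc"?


LCS of "dddca" and "eaecc"
DP table:
           e    a    e    c    c
      0    0    0    0    0    0
  d   0    0    0    0    0    0
  d   0    0    0    0    0    0
  d   0    0    0    0    0    0
  c   0    0    0    0    1    1
  a   0    0    1    1    1    1
LCS length = dp[5][5] = 1

1


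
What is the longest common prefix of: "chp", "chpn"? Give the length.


Words: chp, chpn
  Position 0: all 'c' => match
  Position 1: all 'h' => match
  Position 2: all 'p' => match
LCP = "chp" (length 3)

3


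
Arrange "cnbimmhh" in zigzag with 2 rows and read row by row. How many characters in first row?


Zigzag "cnbimmhh" into 2 rows:
Placing characters:
  'c' => row 0
  'n' => row 1
  'b' => row 0
  'i' => row 1
  'm' => row 0
  'm' => row 1
  'h' => row 0
  'h' => row 1
Rows:
  Row 0: "cbmh"
  Row 1: "nimh"
First row length: 4

4


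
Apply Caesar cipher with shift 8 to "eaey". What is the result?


Caesar cipher: shift "eaey" by 8
  'e' (pos 4) + 8 = pos 12 = 'm'
  'a' (pos 0) + 8 = pos 8 = 'i'
  'e' (pos 4) + 8 = pos 12 = 'm'
  'y' (pos 24) + 8 = pos 6 = 'g'
Result: mimg

mimg


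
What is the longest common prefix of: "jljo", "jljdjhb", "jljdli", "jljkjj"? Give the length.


Words: jljo, jljdjhb, jljdli, jljkjj
  Position 0: all 'j' => match
  Position 1: all 'l' => match
  Position 2: all 'j' => match
  Position 3: ('o', 'd', 'd', 'k') => mismatch, stop
LCP = "jlj" (length 3)

3


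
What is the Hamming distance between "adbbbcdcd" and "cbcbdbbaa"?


Comparing "adbbbcdcd" and "cbcbdbbaa" position by position:
  Position 0: 'a' vs 'c' => differ
  Position 1: 'd' vs 'b' => differ
  Position 2: 'b' vs 'c' => differ
  Position 3: 'b' vs 'b' => same
  Position 4: 'b' vs 'd' => differ
  Position 5: 'c' vs 'b' => differ
  Position 6: 'd' vs 'b' => differ
  Position 7: 'c' vs 'a' => differ
  Position 8: 'd' vs 'a' => differ
Total differences (Hamming distance): 8

8


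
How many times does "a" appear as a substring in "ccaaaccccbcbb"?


Searching for "a" in "ccaaaccccbcbb"
Scanning each position:
  Position 0: "c" => no
  Position 1: "c" => no
  Position 2: "a" => MATCH
  Position 3: "a" => MATCH
  Position 4: "a" => MATCH
  Position 5: "c" => no
  Position 6: "c" => no
  Position 7: "c" => no
  Position 8: "c" => no
  Position 9: "b" => no
  Position 10: "c" => no
  Position 11: "b" => no
  Position 12: "b" => no
Total occurrences: 3

3


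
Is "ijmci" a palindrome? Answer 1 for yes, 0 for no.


Input: ijmci
Reversed: icmji
  Compare pos 0 ('i') with pos 4 ('i'): match
  Compare pos 1 ('j') with pos 3 ('c'): MISMATCH
Result: not a palindrome

0


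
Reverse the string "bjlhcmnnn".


Input: bjlhcmnnn
Reading characters right to left:
  Position 8: 'n'
  Position 7: 'n'
  Position 6: 'n'
  Position 5: 'm'
  Position 4: 'c'
  Position 3: 'h'
  Position 2: 'l'
  Position 1: 'j'
  Position 0: 'b'
Reversed: nnnmchljb

nnnmchljb


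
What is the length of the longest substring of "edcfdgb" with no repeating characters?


Input: "edcfdgb"
Sliding window (track last position of each char):
  Position 0 ('e'): window [0,0] length 1 -- new best
  Position 1 ('d'): window [0,1] length 2 -- new best
  Position 2 ('c'): window [0,2] length 3 -- new best
  Position 3 ('f'): window [0,3] length 4 -- new best
  Position 4 ('d'): repeat (last at 1), move window start to 2
  Position 4 ('d'): window [2,4] length 3
  Position 5 ('g'): window [2,5] length 4
  Position 6 ('b'): window [2,6] length 5 -- new best
Longest substring with no repeats: "cfdgb" with length 5

5


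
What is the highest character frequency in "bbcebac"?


Input: bbcebac
Character counts:
  'a': 1
  'b': 3
  'c': 2
  'e': 1
Maximum frequency: 3

3


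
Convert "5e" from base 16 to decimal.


Input: "5e" in base 16
Positional expansion:
  Digit '5' (value 5) x 16^1 = 80
  Digit 'e' (value 14) x 16^0 = 14
Sum = 94

94


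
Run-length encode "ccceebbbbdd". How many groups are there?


Input: ccceebbbbdd
Scanning for consecutive runs:
  Group 1: 'c' x 3 (positions 0-2)
  Group 2: 'e' x 2 (positions 3-4)
  Group 3: 'b' x 4 (positions 5-8)
  Group 4: 'd' x 2 (positions 9-10)
Total groups: 4

4


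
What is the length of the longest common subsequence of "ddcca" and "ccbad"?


LCS of "ddcca" and "ccbad"
DP table:
           c    c    b    a    d
      0    0    0    0    0    0
  d   0    0    0    0    0    1
  d   0    0    0    0    0    1
  c   0    1    1    1    1    1
  c   0    1    2    2    2    2
  a   0    1    2    2    3    3
LCS length = dp[5][5] = 3

3


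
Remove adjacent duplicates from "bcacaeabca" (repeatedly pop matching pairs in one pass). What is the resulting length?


Input: bcacaeabca
Stack-based adjacent duplicate removal:
  Read 'b': push. Stack: b
  Read 'c': push. Stack: bc
  Read 'a': push. Stack: bca
  Read 'c': push. Stack: bcac
  Read 'a': push. Stack: bcaca
  Read 'e': push. Stack: bcacae
  Read 'a': push. Stack: bcacaea
  Read 'b': push. Stack: bcacaeab
  Read 'c': push. Stack: bcacaeabc
  Read 'a': push. Stack: bcacaeabca
Final stack: "bcacaeabca" (length 10)

10


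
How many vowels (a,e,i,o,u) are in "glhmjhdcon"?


Input: glhmjhdcon
Checking each character:
  'g' at position 0: consonant
  'l' at position 1: consonant
  'h' at position 2: consonant
  'm' at position 3: consonant
  'j' at position 4: consonant
  'h' at position 5: consonant
  'd' at position 6: consonant
  'c' at position 7: consonant
  'o' at position 8: vowel (running total: 1)
  'n' at position 9: consonant
Total vowels: 1

1


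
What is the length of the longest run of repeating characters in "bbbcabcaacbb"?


Input: "bbbcabcaacbb"
Scanning for longest run:
  Position 1 ('b'): continues run of 'b', length=2
  Position 2 ('b'): continues run of 'b', length=3
  Position 3 ('c'): new char, reset run to 1
  Position 4 ('a'): new char, reset run to 1
  Position 5 ('b'): new char, reset run to 1
  Position 6 ('c'): new char, reset run to 1
  Position 7 ('a'): new char, reset run to 1
  Position 8 ('a'): continues run of 'a', length=2
  Position 9 ('c'): new char, reset run to 1
  Position 10 ('b'): new char, reset run to 1
  Position 11 ('b'): continues run of 'b', length=2
Longest run: 'b' with length 3

3


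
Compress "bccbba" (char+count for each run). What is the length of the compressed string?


Input: bccbba
Runs:
  'b' x 1 => "b1"
  'c' x 2 => "c2"
  'b' x 2 => "b2"
  'a' x 1 => "a1"
Compressed: "b1c2b2a1"
Compressed length: 8

8


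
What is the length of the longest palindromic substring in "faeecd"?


Input: "faeecd"
Checking substrings for palindromes:
  [2:4] "ee" (len 2) => palindrome
Longest palindromic substring: "ee" with length 2

2


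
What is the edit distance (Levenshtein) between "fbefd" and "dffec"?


Computing edit distance: "fbefd" -> "dffec"
DP table:
           d    f    f    e    c
      0    1    2    3    4    5
  f   1    1    1    2    3    4
  b   2    2    2    2    3    4
  e   3    3    3    3    2    3
  f   4    4    3    3    3    3
  d   5    4    4    4    4    4
Edit distance = dp[5][5] = 4

4


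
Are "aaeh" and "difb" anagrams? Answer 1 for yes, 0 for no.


Strings: "aaeh", "difb"
Sorted first:  aaeh
Sorted second: bdfi
Differ at position 0: 'a' vs 'b' => not anagrams

0


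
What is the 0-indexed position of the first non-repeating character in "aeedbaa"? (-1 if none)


Input: aeedbaa
Character frequencies:
  'a': 3
  'b': 1
  'd': 1
  'e': 2
Scanning left to right for freq == 1:
  Position 0 ('a'): freq=3, skip
  Position 1 ('e'): freq=2, skip
  Position 2 ('e'): freq=2, skip
  Position 3 ('d'): unique! => answer = 3

3


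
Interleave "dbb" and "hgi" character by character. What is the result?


Interleaving "dbb" and "hgi":
  Position 0: 'd' from first, 'h' from second => "dh"
  Position 1: 'b' from first, 'g' from second => "bg"
  Position 2: 'b' from first, 'i' from second => "bi"
Result: dhbgbi

dhbgbi


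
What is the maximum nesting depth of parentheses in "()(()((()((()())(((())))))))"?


Input: "()(()((()((()())(((())))))))"
Tracking depth:
  Position 0 '(': depth becomes 1
  Position 1 ')': depth becomes 0
  Position 2 '(': depth becomes 1
  Position 3 '(': depth becomes 2
  Position 4 ')': depth becomes 1
  Position 5 '(': depth becomes 2
  Position 6 '(': depth becomes 3
  Position 7 '(': depth becomes 4
  Position 8 ')': depth becomes 3
  Position 9 '(': depth becomes 4
  Position 10 '(': depth becomes 5
  Position 11 '(': depth becomes 6
  Position 12 ')': depth becomes 5
  Position 13 '(': depth becomes 6
  Position 14 ')': depth becomes 5
  Position 15 ')': depth becomes 4
  Position 16 '(': depth becomes 5
  Position 17 '(': depth becomes 6
  Position 18 '(': depth becomes 7
  Position 19 '(': depth becomes 8
  Position 20 ')': depth becomes 7
  Position 21 ')': depth becomes 6
  Position 22 ')': depth becomes 5
  Position 23 ')': depth becomes 4
  Position 24 ')': depth becomes 3
  Position 25 ')': depth becomes 2
  Position 26 ')': depth becomes 1
  Position 27 ')': depth becomes 0
Maximum depth reached: 8

8


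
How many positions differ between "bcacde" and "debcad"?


Comparing "bcacde" and "debcad" position by position:
  Position 0: 'b' vs 'd' => DIFFER
  Position 1: 'c' vs 'e' => DIFFER
  Position 2: 'a' vs 'b' => DIFFER
  Position 3: 'c' vs 'c' => same
  Position 4: 'd' vs 'a' => DIFFER
  Position 5: 'e' vs 'd' => DIFFER
Positions that differ: 5

5


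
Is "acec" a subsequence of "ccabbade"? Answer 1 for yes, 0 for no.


Check if "acec" is a subsequence of "ccabbade"
Greedy scan:
  Position 0 ('c'): no match needed
  Position 1 ('c'): no match needed
  Position 2 ('a'): matches sub[0] = 'a'
  Position 3 ('b'): no match needed
  Position 4 ('b'): no match needed
  Position 5 ('a'): no match needed
  Position 6 ('d'): no match needed
  Position 7 ('e'): no match needed
Only matched 1/4 characters => not a subsequence

0


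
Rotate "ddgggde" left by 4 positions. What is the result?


Input: "ddgggde", rotate left by 4
First 4 characters: "ddgg"
Remaining characters: "gde"
Concatenate remaining + first: "gde" + "ddgg" = "gdeddgg"

gdeddgg


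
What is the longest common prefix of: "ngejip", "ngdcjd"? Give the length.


Words: ngejip, ngdcjd
  Position 0: all 'n' => match
  Position 1: all 'g' => match
  Position 2: ('e', 'd') => mismatch, stop
LCP = "ng" (length 2)

2


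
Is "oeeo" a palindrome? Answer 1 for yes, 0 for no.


Input: oeeo
Reversed: oeeo
  Compare pos 0 ('o') with pos 3 ('o'): match
  Compare pos 1 ('e') with pos 2 ('e'): match
Result: palindrome

1


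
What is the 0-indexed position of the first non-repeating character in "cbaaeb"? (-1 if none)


Input: cbaaeb
Character frequencies:
  'a': 2
  'b': 2
  'c': 1
  'e': 1
Scanning left to right for freq == 1:
  Position 0 ('c'): unique! => answer = 0

0


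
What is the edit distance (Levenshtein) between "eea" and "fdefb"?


Computing edit distance: "eea" -> "fdefb"
DP table:
           f    d    e    f    b
      0    1    2    3    4    5
  e   1    1    2    2    3    4
  e   2    2    2    2    3    4
  a   3    3    3    3    3    4
Edit distance = dp[3][5] = 4

4


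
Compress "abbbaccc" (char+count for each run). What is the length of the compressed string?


Input: abbbaccc
Runs:
  'a' x 1 => "a1"
  'b' x 3 => "b3"
  'a' x 1 => "a1"
  'c' x 3 => "c3"
Compressed: "a1b3a1c3"
Compressed length: 8

8


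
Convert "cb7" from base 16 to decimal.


Input: "cb7" in base 16
Positional expansion:
  Digit 'c' (value 12) x 16^2 = 3072
  Digit 'b' (value 11) x 16^1 = 176
  Digit '7' (value 7) x 16^0 = 7
Sum = 3255

3255


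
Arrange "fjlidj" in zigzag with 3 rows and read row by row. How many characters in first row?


Zigzag "fjlidj" into 3 rows:
Placing characters:
  'f' => row 0
  'j' => row 1
  'l' => row 2
  'i' => row 1
  'd' => row 0
  'j' => row 1
Rows:
  Row 0: "fd"
  Row 1: "jij"
  Row 2: "l"
First row length: 2

2


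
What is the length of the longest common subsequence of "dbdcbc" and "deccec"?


LCS of "dbdcbc" and "deccec"
DP table:
           d    e    c    c    e    c
      0    0    0    0    0    0    0
  d   0    1    1    1    1    1    1
  b   0    1    1    1    1    1    1
  d   0    1    1    1    1    1    1
  c   0    1    1    2    2    2    2
  b   0    1    1    2    2    2    2
  c   0    1    1    2    3    3    3
LCS length = dp[6][6] = 3

3


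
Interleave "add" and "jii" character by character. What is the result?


Interleaving "add" and "jii":
  Position 0: 'a' from first, 'j' from second => "aj"
  Position 1: 'd' from first, 'i' from second => "di"
  Position 2: 'd' from first, 'i' from second => "di"
Result: ajdidi

ajdidi


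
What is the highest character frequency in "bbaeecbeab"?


Input: bbaeecbeab
Character counts:
  'a': 2
  'b': 4
  'c': 1
  'e': 3
Maximum frequency: 4

4


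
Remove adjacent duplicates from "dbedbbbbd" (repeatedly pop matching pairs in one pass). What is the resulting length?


Input: dbedbbbbd
Stack-based adjacent duplicate removal:
  Read 'd': push. Stack: d
  Read 'b': push. Stack: db
  Read 'e': push. Stack: dbe
  Read 'd': push. Stack: dbed
  Read 'b': push. Stack: dbedb
  Read 'b': matches stack top 'b' => pop. Stack: dbed
  Read 'b': push. Stack: dbedb
  Read 'b': matches stack top 'b' => pop. Stack: dbed
  Read 'd': matches stack top 'd' => pop. Stack: dbe
Final stack: "dbe" (length 3)

3


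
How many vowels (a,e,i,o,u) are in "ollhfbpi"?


Input: ollhfbpi
Checking each character:
  'o' at position 0: vowel (running total: 1)
  'l' at position 1: consonant
  'l' at position 2: consonant
  'h' at position 3: consonant
  'f' at position 4: consonant
  'b' at position 5: consonant
  'p' at position 6: consonant
  'i' at position 7: vowel (running total: 2)
Total vowels: 2

2


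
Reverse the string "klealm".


Input: klealm
Reading characters right to left:
  Position 5: 'm'
  Position 4: 'l'
  Position 3: 'a'
  Position 2: 'e'
  Position 1: 'l'
  Position 0: 'k'
Reversed: mlaelk

mlaelk


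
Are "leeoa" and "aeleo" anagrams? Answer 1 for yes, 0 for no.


Strings: "leeoa", "aeleo"
Sorted first:  aeelo
Sorted second: aeelo
Sorted forms match => anagrams

1


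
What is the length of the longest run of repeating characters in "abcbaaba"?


Input: "abcbaaba"
Scanning for longest run:
  Position 1 ('b'): new char, reset run to 1
  Position 2 ('c'): new char, reset run to 1
  Position 3 ('b'): new char, reset run to 1
  Position 4 ('a'): new char, reset run to 1
  Position 5 ('a'): continues run of 'a', length=2
  Position 6 ('b'): new char, reset run to 1
  Position 7 ('a'): new char, reset run to 1
Longest run: 'a' with length 2

2
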